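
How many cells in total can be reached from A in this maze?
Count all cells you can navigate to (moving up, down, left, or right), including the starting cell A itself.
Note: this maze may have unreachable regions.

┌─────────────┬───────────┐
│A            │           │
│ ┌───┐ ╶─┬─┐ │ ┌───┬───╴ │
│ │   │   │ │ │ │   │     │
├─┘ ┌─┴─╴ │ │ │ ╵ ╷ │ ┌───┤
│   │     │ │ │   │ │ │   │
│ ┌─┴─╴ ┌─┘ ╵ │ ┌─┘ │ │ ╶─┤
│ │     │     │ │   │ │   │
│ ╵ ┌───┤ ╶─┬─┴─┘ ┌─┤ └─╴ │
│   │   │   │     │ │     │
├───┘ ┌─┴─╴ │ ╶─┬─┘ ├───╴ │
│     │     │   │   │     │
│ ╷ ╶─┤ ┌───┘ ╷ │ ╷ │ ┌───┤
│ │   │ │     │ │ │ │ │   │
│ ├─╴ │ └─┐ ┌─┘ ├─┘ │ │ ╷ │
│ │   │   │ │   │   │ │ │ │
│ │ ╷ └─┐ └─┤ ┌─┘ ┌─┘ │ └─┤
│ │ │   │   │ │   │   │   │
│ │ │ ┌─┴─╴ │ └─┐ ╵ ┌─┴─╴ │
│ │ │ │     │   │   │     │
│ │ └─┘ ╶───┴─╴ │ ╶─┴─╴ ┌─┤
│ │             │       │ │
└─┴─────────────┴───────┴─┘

Using BFS/flood-fill to find all reachable cells from A:
Maze size: 11 × 13 = 143 total cells
1 cell(s) are walled off and cannot be reached from A.
Reachable cells: 142

Reachable region (· marks reachable cells):

┌─────────────┬───────────┐
│A · · · · · ·│· · · · · ·│
│ ┌───┐ ╶─┬─┐ │ ┌───┬───╴ │
│·│· ·│· ·│·│·│·│· ·│· · ·│
├─┘ ┌─┴─╴ │ │ │ ╵ ╷ │ ┌───┤
│· ·│· · ·│·│·│· ·│·│·│· ·│
│ ┌─┴─╴ ┌─┘ ╵ │ ┌─┘ │ │ ╶─┤
│·│· · ·│· · ·│·│· ·│·│· ·│
│ ╵ ┌───┤ ╶─┬─┴─┘ ┌─┤ └─╴ │
│· ·│· ·│· ·│· · ·│·│· · ·│
├───┘ ┌─┴─╴ │ ╶─┬─┘ ├───╴ │
│· · ·│· · ·│· ·│· ·│· · ·│
│ ╷ ╶─┤ ┌───┘ ╷ │ ╷ │ ┌───┤
│·│· ·│·│· · ·│·│·│·│·│· ·│
│ ├─╴ │ └─┐ ┌─┘ ├─┘ │ │ ╷ │
│·│· ·│· ·│·│· ·│· ·│·│·│·│
│ │ ╷ └─┐ └─┤ ┌─┘ ┌─┘ │ └─┤
│·│·│· ·│· ·│·│· ·│· ·│· ·│
│ │ │ ┌─┴─╴ │ └─┐ ╵ ┌─┴─╴ │
│·│·│·│· · ·│· ·│· ·│· · ·│
│ │ └─┘ ╶───┴─╴ │ ╶─┴─╴ ┌─┤
│·│· · · · · · ·│· · · ·│ │
└─┴─────────────┴───────┴─┘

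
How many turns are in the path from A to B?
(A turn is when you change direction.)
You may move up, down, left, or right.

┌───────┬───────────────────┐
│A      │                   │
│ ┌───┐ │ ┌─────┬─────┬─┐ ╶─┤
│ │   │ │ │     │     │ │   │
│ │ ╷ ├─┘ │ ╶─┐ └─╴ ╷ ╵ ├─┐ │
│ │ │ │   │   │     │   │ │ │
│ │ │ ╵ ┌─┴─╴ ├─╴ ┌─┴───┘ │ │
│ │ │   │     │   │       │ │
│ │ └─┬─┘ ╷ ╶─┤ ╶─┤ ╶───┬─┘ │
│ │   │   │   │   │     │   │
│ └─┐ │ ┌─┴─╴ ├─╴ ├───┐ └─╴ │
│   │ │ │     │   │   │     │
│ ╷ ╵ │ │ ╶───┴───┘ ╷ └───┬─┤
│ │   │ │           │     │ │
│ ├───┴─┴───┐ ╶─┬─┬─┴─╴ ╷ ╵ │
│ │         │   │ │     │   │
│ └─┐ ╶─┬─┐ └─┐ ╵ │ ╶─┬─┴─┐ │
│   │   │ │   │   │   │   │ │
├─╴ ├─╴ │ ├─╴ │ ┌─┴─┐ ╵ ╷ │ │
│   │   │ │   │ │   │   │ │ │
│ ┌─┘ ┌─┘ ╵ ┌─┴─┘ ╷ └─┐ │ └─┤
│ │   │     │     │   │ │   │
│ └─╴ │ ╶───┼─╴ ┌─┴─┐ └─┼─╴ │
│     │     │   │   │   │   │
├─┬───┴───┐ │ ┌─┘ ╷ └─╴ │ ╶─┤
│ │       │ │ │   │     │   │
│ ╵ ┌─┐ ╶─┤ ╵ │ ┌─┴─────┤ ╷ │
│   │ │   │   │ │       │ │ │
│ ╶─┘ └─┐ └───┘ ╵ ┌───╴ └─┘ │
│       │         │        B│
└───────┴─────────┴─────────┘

Directions: down, down, down, down, down, down, down, down, right, down, left, down, down, right, right, up, up, right, up, left, up, right, right, right, down, right, down, left, down, left, left, down, right, right, down, down, right, up, up, right, up, right, up, right, down, right, down, right, down, left, left, up, left, down, left, down, down, right, up, right, right, right, down, right, right
Number of turns: 43

Solution:

┌───────┬───────────────────┐
│A      │                   │
│ ┌───┐ │ ┌─────┬─────┬─┐ ╶─┤
│↓│   │ │ │     │     │ │   │
│ │ ╷ ├─┘ │ ╶─┐ └─╴ ╷ ╵ ├─┐ │
│↓│ │ │   │   │     │   │ │ │
│ │ │ ╵ ┌─┴─╴ ├─╴ ┌─┴───┘ │ │
│↓│ │   │     │   │       │ │
│ │ └─┬─┘ ╷ ╶─┤ ╶─┤ ╶───┬─┘ │
│↓│   │   │   │   │     │   │
│ └─┐ │ ┌─┴─╴ ├─╴ ├───┐ └─╴ │
│↓  │ │ │     │   │   │     │
│ ╷ ╵ │ │ ╶───┴───┘ ╷ └───┬─┤
│↓│   │ │           │     │ │
│ ├───┴─┴───┐ ╶─┬─┬─┴─╴ ╷ ╵ │
│↓│  ↱ → → ↓│   │ │     │   │
│ └─┐ ╶─┬─┐ └─┐ ╵ │ ╶─┬─┴─┐ │
│↳ ↓│↑ ↰│ │↳ ↓│   │   │   │ │
├─╴ ├─╴ │ ├─╴ │ ┌─┴─┐ ╵ ╷ │ │
│↓ ↲│↱ ↑│ │↓ ↲│ │↱ ↓│   │ │ │
│ ┌─┘ ┌─┘ ╵ ┌─┴─┘ ╷ └─┐ │ └─┤
│↓│  ↑│↓ ← ↲│  ↱ ↑│↳ ↓│ │   │
│ └─╴ │ ╶───┼─╴ ┌─┴─┐ └─┼─╴ │
│↳ → ↑│↳ → ↓│↱ ↑│↓ ↰│↳ ↓│   │
├─┬───┴───┐ │ ┌─┘ ╷ └─╴ │ ╶─┤
│ │       │↓│↑│↓ ↲│↑ ← ↲│   │
│ ╵ ┌─┐ ╶─┤ ╵ │ ┌─┴─────┤ ╷ │
│   │ │   │↳ ↑│↓│↱ → → ↓│ │ │
│ ╶─┘ └─┐ └───┘ ╵ ┌───╴ └─┘ │
│       │      ↳ ↑│    ↳ → B│
└───────┴─────────┴─────────┘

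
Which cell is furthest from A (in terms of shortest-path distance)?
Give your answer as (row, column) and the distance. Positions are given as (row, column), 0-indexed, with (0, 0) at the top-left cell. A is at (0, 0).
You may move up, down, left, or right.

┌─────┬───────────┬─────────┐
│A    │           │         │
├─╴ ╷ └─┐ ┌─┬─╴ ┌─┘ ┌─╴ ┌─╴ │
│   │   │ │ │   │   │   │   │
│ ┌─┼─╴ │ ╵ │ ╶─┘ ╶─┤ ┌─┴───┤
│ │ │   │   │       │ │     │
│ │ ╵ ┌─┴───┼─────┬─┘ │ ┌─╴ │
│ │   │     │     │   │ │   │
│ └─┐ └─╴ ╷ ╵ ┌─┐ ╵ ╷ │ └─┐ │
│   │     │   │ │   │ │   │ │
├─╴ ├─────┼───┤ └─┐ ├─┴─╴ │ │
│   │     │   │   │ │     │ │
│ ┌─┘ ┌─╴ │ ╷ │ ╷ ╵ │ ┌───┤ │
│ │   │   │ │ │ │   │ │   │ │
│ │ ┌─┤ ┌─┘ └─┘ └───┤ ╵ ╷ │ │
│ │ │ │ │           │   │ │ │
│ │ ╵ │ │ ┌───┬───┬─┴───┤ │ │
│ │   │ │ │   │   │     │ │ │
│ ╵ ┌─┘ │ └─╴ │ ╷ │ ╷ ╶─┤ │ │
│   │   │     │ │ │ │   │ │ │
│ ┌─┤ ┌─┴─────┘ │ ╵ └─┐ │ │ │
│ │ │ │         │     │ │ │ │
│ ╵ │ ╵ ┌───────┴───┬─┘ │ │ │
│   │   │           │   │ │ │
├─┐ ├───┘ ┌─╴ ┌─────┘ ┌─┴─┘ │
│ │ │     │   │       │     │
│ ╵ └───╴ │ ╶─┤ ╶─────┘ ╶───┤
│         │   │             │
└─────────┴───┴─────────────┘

Computing BFS distances from A to all cells:
Furthest cell: (11, 12)
Distance: 89 steps

Path from A to the furthest cell:

┌─────┬───────────┬─────────┐
│A ↓  │           │         │
├─╴ ╷ └─┐ ┌─┬─╴ ┌─┘ ┌─╴ ┌─╴ │
│↓ ↲│   │ │ │   │   │   │   │
│ ┌─┼─╴ │ ╵ │ ╶─┘ ╶─┤ ┌─┴───┤
│↓│ │   │   │       │ │↓ ← ↰│
│ │ ╵ ┌─┴───┼─────┬─┘ │ ┌─╴ │
│↓│   │     │     │   │↓│  ↑│
│ └─┐ └─╴ ╷ ╵ ┌─┐ ╵ ╷ │ └─┐ │
│↳ ↓│     │   │ │   │ │↳ ↓│↑│
├─╴ ├─────┼───┤ └─┐ ├─┴─╴ │ │
│↓ ↲│↱ → ↓│   │   │ │↓ ← ↲│↑│
│ ┌─┘ ┌─╴ │ ╷ │ ╷ ╵ │ ┌───┤ │
│↓│↱ ↑│↓ ↲│ │ │ │   │↓│↱ ↓│↑│
│ │ ┌─┤ ┌─┘ └─┘ └───┤ ╵ ╷ │ │
│↓│↑│ │↓│           │↳ ↑│↓│↑│
│ │ ╵ │ │ ┌───┬───┬─┴───┤ │ │
│↓│↑  │↓│ │   │↱ ↓│↱ ↓  │↓│↑│
│ ╵ ┌─┘ │ └─╴ │ ╷ │ ╷ ╶─┤ │ │
│↳ ↑│↓ ↲│     │↑│↓│↑│↳ ↓│↓│↑│
│ ┌─┤ ┌─┴─────┘ │ ╵ └─┐ │ │ │
│ │ │↓│↱ → → → ↑│↳ ↑  │↓│↓│↑│
│ ╵ │ ╵ ┌───────┴───┬─┘ │ │ │
│   │↳ ↑│           │↓ ↲│B│↑│
├─┐ ├───┘ ┌─╴ ┌─────┘ ┌─┴─┘ │
│ │ │     │   │↓ ← ← ↲│↱ → ↑│
│ ╵ └───╴ │ ╶─┤ ╶─────┘ ╶───┤
│         │   │↳ → → → ↑    │
└─────────┴───┴─────────────┘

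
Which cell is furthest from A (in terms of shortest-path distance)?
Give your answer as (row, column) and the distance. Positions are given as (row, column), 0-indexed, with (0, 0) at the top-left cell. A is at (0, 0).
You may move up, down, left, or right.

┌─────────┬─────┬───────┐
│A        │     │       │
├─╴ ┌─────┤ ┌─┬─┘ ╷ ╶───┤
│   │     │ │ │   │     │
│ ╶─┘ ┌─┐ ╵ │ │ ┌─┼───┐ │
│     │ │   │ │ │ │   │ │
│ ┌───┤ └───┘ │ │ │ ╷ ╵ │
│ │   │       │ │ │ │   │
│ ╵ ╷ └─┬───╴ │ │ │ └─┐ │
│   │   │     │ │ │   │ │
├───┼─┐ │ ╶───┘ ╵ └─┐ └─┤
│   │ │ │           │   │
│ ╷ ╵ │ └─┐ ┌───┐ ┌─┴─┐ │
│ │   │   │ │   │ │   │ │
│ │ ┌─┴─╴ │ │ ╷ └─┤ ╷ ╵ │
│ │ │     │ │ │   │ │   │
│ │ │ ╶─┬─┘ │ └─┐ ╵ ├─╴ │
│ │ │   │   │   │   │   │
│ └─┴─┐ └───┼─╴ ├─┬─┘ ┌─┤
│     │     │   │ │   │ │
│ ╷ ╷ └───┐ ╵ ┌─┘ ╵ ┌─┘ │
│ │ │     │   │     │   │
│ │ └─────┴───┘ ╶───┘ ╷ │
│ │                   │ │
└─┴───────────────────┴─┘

Computing BFS distances from A to all cells:
Furthest cell: (2, 3)
Distance: 73 steps

Path from A to the furthest cell:

┌─────────┬─────┬───────┐
│A ↓      │     │↓ ↰    │
├─╴ ┌─────┤ ┌─┬─┘ ╷ ╶───┤
│↓ ↲│     │ │ │↓ ↲│↑ ← ↰│
│ ╶─┘ ┌─┐ ╵ │ │ ┌─┼───┐ │
│↓    │B│   │ │↓│ │↱ ↓│↑│
│ ┌───┤ └───┘ │ │ │ ╷ ╵ │
│↓│↱ ↓│↑ ← ← ↰│↓│ │↑│↳ ↑│
│ ╵ ╷ └─┬───╴ │ │ │ └─┐ │
│↳ ↑│↳ ↓│↱ → ↑│↓│ │↑ ↰│ │
├───┼─┐ │ ╶───┘ ╵ └─┐ └─┤
│   │ │↓│↑ ← ← ↲    │↑ ↰│
│ ╷ ╵ │ └─┐ ┌───┐ ┌─┴─┐ │
│ │   │↳ ↓│ │↱ ↓│ │↱ ↓│↑│
│ │ ┌─┴─╴ │ │ ╷ └─┤ ╷ ╵ │
│ │ │↓ ← ↲│ │↑│↳ ↓│↑│↳ ↑│
│ │ │ ╶─┬─┘ │ └─┐ ╵ ├─╴ │
│ │ │↳ ↓│   │↑ ↰│↳ ↑│   │
│ └─┴─┐ └───┼─╴ ├─┬─┘ ┌─┤
│     │↳ → ↓│↱ ↑│ │   │ │
│ ╷ ╷ └───┐ ╵ ┌─┘ ╵ ┌─┘ │
│ │ │     │↳ ↑│     │   │
│ │ └─────┴───┘ ╶───┘ ╷ │
│ │                   │ │
└─┴───────────────────┴─┘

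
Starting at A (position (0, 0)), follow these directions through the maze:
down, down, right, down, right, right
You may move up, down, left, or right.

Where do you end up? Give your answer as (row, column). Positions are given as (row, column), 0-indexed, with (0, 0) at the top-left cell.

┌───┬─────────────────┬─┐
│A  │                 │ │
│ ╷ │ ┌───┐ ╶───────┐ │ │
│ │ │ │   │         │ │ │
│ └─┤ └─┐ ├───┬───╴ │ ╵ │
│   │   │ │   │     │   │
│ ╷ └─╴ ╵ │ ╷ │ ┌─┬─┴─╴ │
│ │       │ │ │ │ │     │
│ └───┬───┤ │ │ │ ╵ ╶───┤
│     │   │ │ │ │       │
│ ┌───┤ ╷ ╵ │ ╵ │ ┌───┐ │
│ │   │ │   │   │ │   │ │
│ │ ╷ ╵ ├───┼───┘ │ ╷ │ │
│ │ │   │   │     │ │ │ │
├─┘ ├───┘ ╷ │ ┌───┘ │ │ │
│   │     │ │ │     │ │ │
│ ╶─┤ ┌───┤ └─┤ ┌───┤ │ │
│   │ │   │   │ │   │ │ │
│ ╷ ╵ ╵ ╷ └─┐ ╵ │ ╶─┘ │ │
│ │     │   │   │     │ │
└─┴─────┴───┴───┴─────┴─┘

Following directions step by step:
Start: (0, 0)
  down: (0, 0) → (1, 0)
  down: (1, 0) → (2, 0)
  right: (2, 0) → (2, 1)
  down: (2, 1) → (3, 1)
  right: (3, 1) → (3, 2)
  right: (3, 2) → (3, 3)
Final position: (3, 3)

Path taken:

┌───┬─────────────────┬─┐
│A  │                 │ │
│ ╷ │ ┌───┐ ╶───────┐ │ │
│↓│ │ │   │         │ │ │
│ └─┤ └─┐ ├───┬───╴ │ ╵ │
│↳ ↓│   │ │   │     │   │
│ ╷ └─╴ ╵ │ ╷ │ ┌─┬─┴─╴ │
│ │↳ → B  │ │ │ │ │     │
│ └───┬───┤ │ │ │ ╵ ╶───┤
│     │   │ │ │ │       │
│ ┌───┤ ╷ ╵ │ ╵ │ ┌───┐ │
│ │   │ │   │   │ │   │ │
│ │ ╷ ╵ ├───┼───┘ │ ╷ │ │
│ │ │   │   │     │ │ │ │
├─┘ ├───┘ ╷ │ ┌───┘ │ │ │
│   │     │ │ │     │ │ │
│ ╶─┤ ┌───┤ └─┤ ┌───┤ │ │
│   │ │   │   │ │   │ │ │
│ ╷ ╵ ╵ ╷ └─┐ ╵ │ ╶─┘ │ │
│ │     │   │   │     │ │
└─┴─────┴───┴───┴─────┴─┘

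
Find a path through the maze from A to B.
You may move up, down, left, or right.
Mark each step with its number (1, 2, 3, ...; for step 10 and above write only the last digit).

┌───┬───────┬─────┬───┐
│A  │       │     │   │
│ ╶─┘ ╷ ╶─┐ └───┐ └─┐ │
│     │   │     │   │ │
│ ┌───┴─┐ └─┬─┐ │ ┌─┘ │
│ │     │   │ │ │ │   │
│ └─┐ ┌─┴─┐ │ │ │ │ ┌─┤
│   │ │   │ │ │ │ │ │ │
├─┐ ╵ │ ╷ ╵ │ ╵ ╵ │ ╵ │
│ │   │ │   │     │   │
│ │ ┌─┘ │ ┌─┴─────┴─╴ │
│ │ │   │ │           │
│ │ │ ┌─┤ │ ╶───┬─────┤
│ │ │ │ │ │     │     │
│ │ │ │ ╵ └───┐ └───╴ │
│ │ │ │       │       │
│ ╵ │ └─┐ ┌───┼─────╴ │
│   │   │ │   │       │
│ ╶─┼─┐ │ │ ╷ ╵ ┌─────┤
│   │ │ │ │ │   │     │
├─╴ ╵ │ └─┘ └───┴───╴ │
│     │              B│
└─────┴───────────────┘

Finding the shortest path through the maze:
Path length: 30 steps
Directions: down → right → right → up → right → down → right → down → right → down → down → left → up → left → down → down → left → down → down → down → right → down → down → right → right → right → right → right → right → right

Solution:

┌───┬───────┬─────┬───┐
│A  │4 5    │     │   │
│ ╶─┘ ╷ ╶─┐ └───┐ └─┐ │
│1 2 3│6 7│     │   │ │
│ ┌───┴─┐ └─┬─┐ │ ┌─┘ │
│ │     │8 9│ │ │ │   │
│ └─┐ ┌─┴─┐ │ │ │ │ ┌─┤
│   │ │4 3│0│ │ │ │ │ │
├─┐ ╵ │ ╷ ╵ │ ╵ ╵ │ ╵ │
│ │   │5│2 1│     │   │
│ │ ┌─┘ │ ┌─┴─────┴─╴ │
│ │ │7 6│ │           │
│ │ │ ┌─┤ │ ╶───┬─────┤
│ │ │8│ │ │     │     │
│ │ │ │ ╵ └───┐ └───╴ │
│ │ │9│       │       │
│ ╵ │ └─┐ ┌───┼─────╴ │
│   │0 1│ │   │       │
│ ╶─┼─┐ │ │ ╷ ╵ ┌─────┤
│   │ │2│ │ │   │     │
├─╴ ╵ │ └─┘ └───┴───╴ │
│     │3 4 5 6 7 8 9 B│
└─────┴───────────────┘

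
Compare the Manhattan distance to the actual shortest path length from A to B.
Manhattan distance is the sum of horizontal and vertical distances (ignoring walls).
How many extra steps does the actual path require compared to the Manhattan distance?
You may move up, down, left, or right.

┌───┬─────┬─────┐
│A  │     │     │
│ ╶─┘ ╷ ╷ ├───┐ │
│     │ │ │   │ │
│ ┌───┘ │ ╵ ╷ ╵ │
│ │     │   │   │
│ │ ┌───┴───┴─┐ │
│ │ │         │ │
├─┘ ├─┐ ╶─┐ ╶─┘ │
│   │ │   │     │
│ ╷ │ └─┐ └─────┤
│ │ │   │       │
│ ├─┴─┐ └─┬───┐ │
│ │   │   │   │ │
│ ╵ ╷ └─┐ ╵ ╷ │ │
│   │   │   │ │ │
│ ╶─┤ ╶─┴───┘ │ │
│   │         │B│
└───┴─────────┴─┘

Manhattan distance: |8 - 0| + |7 - 0| = 15
Actual path length: 29
Extra steps: 29 - 15 = 14

Solution:

┌───┬─────┬─────┐
│A  │↱ → ↓│     │
│ ╶─┘ ╷ ╷ ├───┐ │
│↳ → ↑│ │↓│↱ ↓│ │
│ ┌───┘ │ ╵ ╷ ╵ │
│ │     │↳ ↑│↳ ↓│
│ │ ┌───┴───┴─┐ │
│ │ │  ↓ ← ↰  │↓│
├─┘ ├─┐ ╶─┐ ╶─┘ │
│   │ │↳ ↓│↑ ← ↲│
│ ╷ │ └─┐ └─────┤
│ │ │   │↳ → → ↓│
│ ├─┴─┐ └─┬───┐ │
│ │   │   │   │↓│
│ ╵ ╷ └─┐ ╵ ╷ │ │
│   │   │   │ │↓│
│ ╶─┤ ╶─┴───┘ │ │
│   │         │B│
└───┴─────────┴─┘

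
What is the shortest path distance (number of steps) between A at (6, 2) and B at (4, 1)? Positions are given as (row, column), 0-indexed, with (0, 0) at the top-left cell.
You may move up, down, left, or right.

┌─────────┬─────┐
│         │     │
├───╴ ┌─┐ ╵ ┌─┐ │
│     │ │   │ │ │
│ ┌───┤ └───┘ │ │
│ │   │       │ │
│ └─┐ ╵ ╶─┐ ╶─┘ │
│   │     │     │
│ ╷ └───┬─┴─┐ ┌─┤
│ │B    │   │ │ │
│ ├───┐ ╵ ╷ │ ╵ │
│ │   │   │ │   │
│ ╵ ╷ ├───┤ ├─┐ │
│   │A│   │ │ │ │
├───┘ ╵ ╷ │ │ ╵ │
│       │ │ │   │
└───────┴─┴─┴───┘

Finding path from (6, 2) to (4, 1):
Path: (6,2) → (5,2) → (5,1) → (6,1) → (6,0) → (5,0) → (4,0) → (3,0) → (3,1) → (4,1)
Distance: 9 steps

Solution:

┌─────────┬─────┐
│         │     │
├───╴ ┌─┐ ╵ ┌─┐ │
│     │ │   │ │ │
│ ┌───┤ └───┘ │ │
│ │   │       │ │
│ └─┐ ╵ ╶─┐ ╶─┘ │
│↱ ↓│     │     │
│ ╷ └───┬─┴─┐ ┌─┤
│↑│B    │   │ │ │
│ ├───┐ ╵ ╷ │ ╵ │
│↑│↓ ↰│   │ │   │
│ ╵ ╷ ├───┤ ├─┐ │
│↑ ↲│A│   │ │ │ │
├───┘ ╵ ╷ │ │ ╵ │
│       │ │ │   │
└───────┴─┴─┴───┘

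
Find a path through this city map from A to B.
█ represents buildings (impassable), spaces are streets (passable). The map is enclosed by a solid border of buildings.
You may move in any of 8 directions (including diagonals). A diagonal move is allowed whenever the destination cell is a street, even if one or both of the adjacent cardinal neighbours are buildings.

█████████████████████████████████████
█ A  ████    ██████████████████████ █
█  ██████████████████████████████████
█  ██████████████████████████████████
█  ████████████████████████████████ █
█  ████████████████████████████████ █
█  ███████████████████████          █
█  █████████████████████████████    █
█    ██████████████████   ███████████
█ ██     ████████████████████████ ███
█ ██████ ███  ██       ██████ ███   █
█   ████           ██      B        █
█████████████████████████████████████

Finding the shortest path from A to B:
Movement: 8-directional
Path length: 31 steps
Directions: down → down → down → down → down → down → down-right → right → down-right → right → right → down-right → down-right → right → right → right → right → right → right → right → right → right → up-right → right → right → right → down-right → right → right → right → right

Solution:

█████████████████████████████████████
█ A  ████    ██████████████████████ █
█ ↓██████████████████████████████████
█ ↓██████████████████████████████████
█ ↓████████████████████████████████ █
█ ↓████████████████████████████████ █
█ ↓███████████████████████          █
█ ↘█████████████████████████████    █
█  →↘██████████████████   ███████████
█ ██ →→↘ ████████████████████████ ███
█ ██████↘███  ██   →→→↘██████ ███   █
█   ████ →→→→→→→→→↗██  →→→→B        █
█████████████████████████████████████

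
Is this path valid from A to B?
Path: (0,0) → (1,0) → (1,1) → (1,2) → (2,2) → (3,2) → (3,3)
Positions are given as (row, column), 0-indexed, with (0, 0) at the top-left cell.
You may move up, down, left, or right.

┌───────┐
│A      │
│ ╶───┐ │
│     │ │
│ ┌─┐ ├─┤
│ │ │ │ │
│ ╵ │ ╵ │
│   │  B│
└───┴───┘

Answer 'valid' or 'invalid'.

Checking path validity:
Result: All consecutive moves are passable.

valid

Correct solution:

┌───────┐
│A      │
│ ╶───┐ │
│↳ → ↓│ │
│ ┌─┐ ├─┤
│ │ │↓│ │
│ ╵ │ ╵ │
│   │↳ B│
└───┴───┘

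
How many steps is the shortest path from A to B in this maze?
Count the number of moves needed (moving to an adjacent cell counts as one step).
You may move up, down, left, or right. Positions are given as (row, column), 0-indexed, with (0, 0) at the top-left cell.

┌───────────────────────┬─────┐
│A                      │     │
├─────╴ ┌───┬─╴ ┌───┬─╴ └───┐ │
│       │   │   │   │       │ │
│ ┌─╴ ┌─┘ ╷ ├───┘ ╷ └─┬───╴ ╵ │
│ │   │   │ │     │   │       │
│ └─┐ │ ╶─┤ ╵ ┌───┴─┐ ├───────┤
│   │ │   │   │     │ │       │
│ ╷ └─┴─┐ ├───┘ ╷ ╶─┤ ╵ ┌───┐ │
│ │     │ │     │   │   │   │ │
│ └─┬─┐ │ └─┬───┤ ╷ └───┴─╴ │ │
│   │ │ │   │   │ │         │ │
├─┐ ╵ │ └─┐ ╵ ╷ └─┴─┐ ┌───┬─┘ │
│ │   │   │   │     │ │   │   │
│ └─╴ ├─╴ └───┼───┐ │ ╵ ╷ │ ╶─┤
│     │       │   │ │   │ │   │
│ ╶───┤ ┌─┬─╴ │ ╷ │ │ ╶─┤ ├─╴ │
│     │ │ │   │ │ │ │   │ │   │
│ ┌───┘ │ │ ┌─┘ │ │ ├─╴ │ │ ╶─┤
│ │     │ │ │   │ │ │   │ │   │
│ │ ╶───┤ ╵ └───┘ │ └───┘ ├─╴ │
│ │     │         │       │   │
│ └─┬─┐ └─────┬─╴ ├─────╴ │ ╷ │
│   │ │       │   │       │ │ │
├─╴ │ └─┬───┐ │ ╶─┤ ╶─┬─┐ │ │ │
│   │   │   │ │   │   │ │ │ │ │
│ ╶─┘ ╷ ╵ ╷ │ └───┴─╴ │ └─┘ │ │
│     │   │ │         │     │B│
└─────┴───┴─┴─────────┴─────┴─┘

Using BFS to find shortest path:
Start: (0, 0), End: (13, 14)
Path found:
(0,0) → (0,1) → (0,2) → (0,3) → (1,3) → (1,2) → (1,1) → (1,0) → (2,0) → (3,0) → (3,1) → (4,1) → (4,2) → (4,3) → (5,3) → (6,3) → (6,4) → (7,4) → (7,3) → (8,3) → (9,3) → (9,2) → (9,1) → (10,1) → (10,2) → (10,3) → (11,3) → (11,4) → (11,5) → (11,6) → (12,6) → (13,6) → (13,7) → (13,8) → (13,9) → (13,10) → (12,10) → (12,9) → (11,9) → (11,10) → (11,11) → (11,12) → (10,12) → (10,11) → (10,10) → (10,9) → (9,9) → (8,9) → (7,9) → (6,9) → (6,8) → (6,7) → (5,7) → (5,6) → (6,6) → (6,5) → (5,5) → (5,4) → (4,4) → (3,4) → (3,3) → (2,3) → (2,4) → (1,4) → (1,5) → (2,5) → (3,5) → (3,6) → (2,6) → (2,7) → (2,8) → (1,8) → (1,9) → (2,9) → (2,10) → (3,10) → (4,10) → (4,11) → (3,11) → (3,12) → (3,13) → (3,14) → (4,14) → (5,14) → (6,14) → (6,13) → (7,13) → (7,14) → (8,14) → (8,13) → (9,13) → (9,14) → (10,14) → (11,14) → (12,14) → (13,14)
Number of steps: 95

Solution:

┌───────────────────────┬─────┐
│A → → ↓                │     │
├─────╴ ┌───┬─╴ ┌───┬─╴ └───┐ │
│↓ ← ← ↲│↱ ↓│   │↱ ↓│       │ │
│ ┌─╴ ┌─┘ ╷ ├───┘ ╷ └─┬───╴ ╵ │
│↓│   │↱ ↑│↓│↱ → ↑│↳ ↓│       │
│ └─┐ │ ╶─┤ ╵ ┌───┴─┐ ├───────┤
│↳ ↓│ │↑ ↰│↳ ↑│     │↓│↱ → → ↓│
│ ╷ └─┴─┐ ├───┘ ╷ ╶─┤ ╵ ┌───┐ │
│ │↳ → ↓│↑│     │   │↳ ↑│   │↓│
│ └─┬─┐ │ └─┬───┤ ╷ └───┴─╴ │ │
│   │ │↓│↑ ↰│↓ ↰│ │         │↓│
├─┐ ╵ │ └─┐ ╵ ╷ └─┴─┐ ┌───┬─┘ │
│ │   │↳ ↓│↑ ↲│↑ ← ↰│ │   │↓ ↲│
│ └─╴ ├─╴ └───┼───┐ │ ╵ ╷ │ ╶─┤
│     │↓ ↲    │   │↑│   │ │↳ ↓│
│ ╶───┤ ┌─┬─╴ │ ╷ │ │ ╶─┤ ├─╴ │
│     │↓│ │   │ │ │↑│   │ │↓ ↲│
│ ┌───┘ │ │ ┌─┘ │ │ ├─╴ │ │ ╶─┤
│ │↓ ← ↲│ │ │   │ │↑│   │ │↳ ↓│
│ │ ╶───┤ ╵ └───┘ │ └───┘ ├─╴ │
│ │↳ → ↓│         │↑ ← ← ↰│  ↓│
│ └─┬─┐ └─────┬─╴ ├─────╴ │ ╷ │
│   │ │↳ → → ↓│   │↱ → → ↑│ │↓│
├─╴ │ └─┬───┐ │ ╶─┤ ╶─┬─┐ │ │ │
│   │   │   │↓│   │↑ ↰│ │ │ │↓│
│ ╶─┘ ╷ ╵ ╷ │ └───┴─╴ │ └─┘ │ │
│     │   │ │↳ → → → ↑│     │B│
└─────┴───┴─┴─────────┴─────┴─┘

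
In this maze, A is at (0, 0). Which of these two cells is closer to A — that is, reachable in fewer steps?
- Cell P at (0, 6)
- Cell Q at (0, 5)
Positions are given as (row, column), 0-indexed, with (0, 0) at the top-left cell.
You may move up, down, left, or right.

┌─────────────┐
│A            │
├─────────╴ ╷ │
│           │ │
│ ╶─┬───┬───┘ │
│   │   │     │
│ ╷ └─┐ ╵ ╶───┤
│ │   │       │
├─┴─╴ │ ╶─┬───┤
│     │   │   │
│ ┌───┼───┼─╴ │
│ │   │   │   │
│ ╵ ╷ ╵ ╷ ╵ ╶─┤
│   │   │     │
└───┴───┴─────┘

Shortest path A → P at (0, 6): 6 steps
Shortest path A → Q at (0, 5): 5 steps

Q is closer (5 steps vs 6 steps).

Path to P:

┌─────────────┐
│A → → → → → P│
├─────────╴ ╷ │
│           │ │
│ ╶─┬───┬───┘ │
│   │   │     │
│ ╷ └─┐ ╵ ╶───┤
│ │   │       │
├─┴─╴ │ ╶─┬───┤
│     │   │   │
│ ┌───┼───┼─╴ │
│ │   │   │   │
│ ╵ ╷ ╵ ╷ ╵ ╶─┤
│   │   │     │
└───┴───┴─────┘

Path to Q:

┌─────────────┐
│A → → → → Q  │
├─────────╴ ╷ │
│           │ │
│ ╶─┬───┬───┘ │
│   │   │     │
│ ╷ └─┐ ╵ ╶───┤
│ │   │       │
├─┴─╴ │ ╶─┬───┤
│     │   │   │
│ ┌───┼───┼─╴ │
│ │   │   │   │
│ ╵ ╷ ╵ ╷ ╵ ╶─┤
│   │   │     │
└───┴───┴─────┘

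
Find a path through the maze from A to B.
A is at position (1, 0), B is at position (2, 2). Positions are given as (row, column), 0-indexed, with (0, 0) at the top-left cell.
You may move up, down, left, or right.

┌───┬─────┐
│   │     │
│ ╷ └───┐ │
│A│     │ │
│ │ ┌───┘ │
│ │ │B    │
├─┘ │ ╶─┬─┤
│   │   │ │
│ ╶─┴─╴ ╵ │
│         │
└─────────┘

Finding the shortest path from (1, 0) to (2, 2):
Path length: 13 steps
Directions: up → right → down → down → down → left → down → right → right → right → up → left → up

Solution:

┌───┬─────┐
│↱ ↓│     │
│ ╷ └───┐ │
│A│↓    │ │
│ │ ┌───┘ │
│ │↓│B    │
├─┘ │ ╶─┬─┤
│↓ ↲│↑ ↰│ │
│ ╶─┴─╴ ╵ │
│↳ → → ↑  │
└─────────┘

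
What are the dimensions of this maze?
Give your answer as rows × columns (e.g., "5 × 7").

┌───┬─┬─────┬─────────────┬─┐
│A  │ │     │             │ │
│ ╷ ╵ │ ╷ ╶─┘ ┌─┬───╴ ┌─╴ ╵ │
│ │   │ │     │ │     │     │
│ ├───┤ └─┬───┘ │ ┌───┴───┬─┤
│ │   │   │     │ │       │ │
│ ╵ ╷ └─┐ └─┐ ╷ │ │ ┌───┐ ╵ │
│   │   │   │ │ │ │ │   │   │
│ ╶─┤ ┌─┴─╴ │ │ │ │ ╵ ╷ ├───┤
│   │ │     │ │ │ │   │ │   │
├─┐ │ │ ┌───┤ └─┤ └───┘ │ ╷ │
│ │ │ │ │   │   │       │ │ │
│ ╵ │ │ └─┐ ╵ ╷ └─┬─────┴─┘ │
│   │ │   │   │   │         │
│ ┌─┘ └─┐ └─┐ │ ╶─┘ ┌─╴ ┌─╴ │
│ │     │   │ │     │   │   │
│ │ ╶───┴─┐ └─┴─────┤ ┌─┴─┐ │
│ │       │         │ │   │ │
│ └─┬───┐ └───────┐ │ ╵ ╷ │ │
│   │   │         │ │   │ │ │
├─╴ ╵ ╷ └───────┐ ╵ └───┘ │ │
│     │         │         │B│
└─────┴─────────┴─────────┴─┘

Counting the maze dimensions:
Rows (vertical): 11
Columns (horizontal): 14
Dimensions: 11 × 14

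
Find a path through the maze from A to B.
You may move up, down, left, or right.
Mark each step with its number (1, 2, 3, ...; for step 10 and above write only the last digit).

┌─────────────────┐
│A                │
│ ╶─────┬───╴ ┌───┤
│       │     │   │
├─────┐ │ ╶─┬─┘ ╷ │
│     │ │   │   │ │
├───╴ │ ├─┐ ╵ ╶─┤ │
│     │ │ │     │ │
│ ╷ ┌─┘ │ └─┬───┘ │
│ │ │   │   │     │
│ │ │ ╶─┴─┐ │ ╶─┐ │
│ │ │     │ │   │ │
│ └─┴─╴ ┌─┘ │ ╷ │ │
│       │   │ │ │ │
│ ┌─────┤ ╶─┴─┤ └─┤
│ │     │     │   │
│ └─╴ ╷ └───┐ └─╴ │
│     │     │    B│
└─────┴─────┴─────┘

Finding the shortest path through the maze:
Path length: 28 steps
Directions: right → right → right → right → right → right → down → left → left → down → right → down → right → up → right → up → right → down → down → down → left → left → down → right → down → down → right → down

Solution:

┌─────────────────┐
│A 1 2 3 4 5 6    │
│ ╶─────┬───╴ ┌───┤
│       │9 8 7│6 7│
├─────┐ │ ╶─┬─┘ ╷ │
│     │ │0 1│4 5│8│
├───╴ │ ├─┐ ╵ ╶─┤ │
│     │ │ │2 3  │9│
│ ╷ ┌─┘ │ └─┬───┘ │
│ │ │   │   │2 1 0│
│ │ │ ╶─┴─┐ │ ╶─┐ │
│ │ │     │ │3 4│ │
│ └─┴─╴ ┌─┘ │ ╷ │ │
│       │   │ │5│ │
│ ┌─────┤ ╶─┴─┤ └─┤
│ │     │     │6 7│
│ └─╴ ╷ └───┐ └─╴ │
│     │     │    B│
└─────┴─────┴─────┘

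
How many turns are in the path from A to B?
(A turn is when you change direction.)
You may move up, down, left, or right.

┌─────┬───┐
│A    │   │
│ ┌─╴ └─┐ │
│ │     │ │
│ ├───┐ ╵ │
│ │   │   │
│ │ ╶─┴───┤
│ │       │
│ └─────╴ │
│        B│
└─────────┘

Directions: down, down, down, down, right, right, right, right
Number of turns: 1

Solution:

┌─────┬───┐
│A    │   │
│ ┌─╴ └─┐ │
│↓│     │ │
│ ├───┐ ╵ │
│↓│   │   │
│ │ ╶─┴───┤
│↓│       │
│ └─────╴ │
│↳ → → → B│
└─────────┘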